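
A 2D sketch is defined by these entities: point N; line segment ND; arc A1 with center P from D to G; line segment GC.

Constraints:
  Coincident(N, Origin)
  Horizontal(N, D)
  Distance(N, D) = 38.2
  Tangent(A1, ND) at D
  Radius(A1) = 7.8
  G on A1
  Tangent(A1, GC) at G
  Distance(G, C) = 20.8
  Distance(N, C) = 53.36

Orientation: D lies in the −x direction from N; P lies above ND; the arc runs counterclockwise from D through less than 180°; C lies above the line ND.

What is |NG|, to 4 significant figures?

34.42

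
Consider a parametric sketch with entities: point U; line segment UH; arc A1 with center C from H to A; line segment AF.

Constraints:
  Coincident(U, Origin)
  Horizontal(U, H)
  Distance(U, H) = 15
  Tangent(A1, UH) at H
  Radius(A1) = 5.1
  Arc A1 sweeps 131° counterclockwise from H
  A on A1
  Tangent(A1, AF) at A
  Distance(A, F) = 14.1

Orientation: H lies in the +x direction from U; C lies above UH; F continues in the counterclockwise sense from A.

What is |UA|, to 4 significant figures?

20.65

U is at the origin; UH is horizontal with |UH| = 15.0 and H on the +x side, so H = (15.00, 0.000). Tangency of A1 to UH means the radius CH is perpendicular to UH, so C = H + (0, 5.1) = (15.00, 5.100). On A1, H sits at bearing -90° from C; a 131° counterclockwise sweep puts A at bearing 41°, so A = C + 5.1·(cos 41°, sin 41°) = (18.85, 8.446). Then |UA| = |A − U| = 20.65.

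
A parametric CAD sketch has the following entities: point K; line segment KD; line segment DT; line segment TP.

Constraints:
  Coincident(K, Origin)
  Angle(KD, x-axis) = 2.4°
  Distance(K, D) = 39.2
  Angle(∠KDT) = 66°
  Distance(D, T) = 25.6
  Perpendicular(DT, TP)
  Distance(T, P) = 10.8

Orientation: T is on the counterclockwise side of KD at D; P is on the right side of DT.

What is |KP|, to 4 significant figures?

47.60

∠KDT = 66.0°, so DT runs at 2.4° + (180° − 66.0°) = 116.4° from the x-axis; with |DT| = 25.6, T = D + 25.6·(cos 116.4°, sin 116.4°) = (27.78, 24.57). The perpendicularity gives TP at right angles to DT; with |TP| = 10.8 on the right of DT, P = T + 10.8·(0.8957, 0.4446) = (37.46, 29.37). Then |KP| = |P − K| = 47.60.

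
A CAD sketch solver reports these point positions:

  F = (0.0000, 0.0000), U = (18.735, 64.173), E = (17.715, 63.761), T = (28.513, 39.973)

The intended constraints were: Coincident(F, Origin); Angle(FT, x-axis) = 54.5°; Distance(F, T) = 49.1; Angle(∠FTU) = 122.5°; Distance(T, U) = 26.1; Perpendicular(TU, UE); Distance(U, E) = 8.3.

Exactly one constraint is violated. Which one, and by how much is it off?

Distance(U, E) = 8.3 — off by 7.20.

F = (0.00, 0.00) ✓; FT at 54.50° ✓; |FT| = 49.10 ✓; ∠FTU = 122.5° ✓; |TU| = 26.10 ✓; ∠(TU, UE) = 89.99° ✓; |UE| = 1.100 ✗.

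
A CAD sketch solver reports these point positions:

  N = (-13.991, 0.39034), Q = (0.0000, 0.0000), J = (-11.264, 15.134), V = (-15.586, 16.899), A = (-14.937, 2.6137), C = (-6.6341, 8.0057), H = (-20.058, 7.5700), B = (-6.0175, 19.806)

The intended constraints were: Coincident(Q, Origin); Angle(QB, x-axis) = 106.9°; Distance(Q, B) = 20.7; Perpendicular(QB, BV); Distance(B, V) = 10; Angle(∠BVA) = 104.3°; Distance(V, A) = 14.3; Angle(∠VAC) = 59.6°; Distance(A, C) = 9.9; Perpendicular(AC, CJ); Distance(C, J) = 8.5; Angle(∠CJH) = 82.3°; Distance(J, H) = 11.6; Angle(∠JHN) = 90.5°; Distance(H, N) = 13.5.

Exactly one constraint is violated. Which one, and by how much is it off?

Distance(H, N) = 13.5 — off by 4.10.

Q = (0.00, 0.00) ✓; QB at 106.9° ✓; |QB| = 20.70 ✓; ∠(QB, BV) = 90.00° ✓; |BV| = 10.00 ✓; ∠BVA = 104.3° ✓; |VA| = 14.30 ✓; ∠VAC = 59.60° ✓; |AC| = 9.900 ✓; ∠(AC, CJ) = 90.00° ✓; |CJ| = 8.500 ✓; ∠CJH = 82.30° ✓; |JH| = 11.60 ✓; ∠JHN = 90.50° ✓; |HN| = 9.400 ✗.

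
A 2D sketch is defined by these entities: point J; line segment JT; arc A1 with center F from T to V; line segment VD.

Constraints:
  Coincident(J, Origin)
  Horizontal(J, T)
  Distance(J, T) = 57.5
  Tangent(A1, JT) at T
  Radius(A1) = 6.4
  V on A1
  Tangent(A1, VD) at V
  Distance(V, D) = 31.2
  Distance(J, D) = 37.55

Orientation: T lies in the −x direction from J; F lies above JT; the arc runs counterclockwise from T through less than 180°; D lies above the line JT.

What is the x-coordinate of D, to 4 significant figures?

-30.04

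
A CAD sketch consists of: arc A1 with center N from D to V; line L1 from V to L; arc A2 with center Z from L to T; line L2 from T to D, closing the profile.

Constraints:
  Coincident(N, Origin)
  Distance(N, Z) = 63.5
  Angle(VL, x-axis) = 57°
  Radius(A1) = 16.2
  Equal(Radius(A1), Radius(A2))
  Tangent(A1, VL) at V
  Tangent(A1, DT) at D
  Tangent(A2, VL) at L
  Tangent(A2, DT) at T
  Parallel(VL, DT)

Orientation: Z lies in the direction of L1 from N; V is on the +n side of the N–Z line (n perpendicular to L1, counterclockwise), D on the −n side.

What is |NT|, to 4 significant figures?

65.53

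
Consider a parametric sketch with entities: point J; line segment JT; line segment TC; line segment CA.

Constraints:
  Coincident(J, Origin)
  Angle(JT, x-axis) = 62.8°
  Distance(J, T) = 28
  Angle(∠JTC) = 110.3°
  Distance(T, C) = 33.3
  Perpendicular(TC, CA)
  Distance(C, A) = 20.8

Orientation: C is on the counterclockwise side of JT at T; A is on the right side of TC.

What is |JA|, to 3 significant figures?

63.8

∠JTC = 110.3°, so TC runs at 62.8° + (180° − 110.3°) = 132° from the x-axis; with |TC| = 33.3, C = T + 33.3·(cos 132°, sin 132°) = (-9.70, 49.5). The perpendicularity gives CA at right angles to TC; with |CA| = 20.8 on the right of TC, A = C + 20.8·(0.737, 0.676) = (5.64, 63.5). Then |JA| = |A − J| = 63.8.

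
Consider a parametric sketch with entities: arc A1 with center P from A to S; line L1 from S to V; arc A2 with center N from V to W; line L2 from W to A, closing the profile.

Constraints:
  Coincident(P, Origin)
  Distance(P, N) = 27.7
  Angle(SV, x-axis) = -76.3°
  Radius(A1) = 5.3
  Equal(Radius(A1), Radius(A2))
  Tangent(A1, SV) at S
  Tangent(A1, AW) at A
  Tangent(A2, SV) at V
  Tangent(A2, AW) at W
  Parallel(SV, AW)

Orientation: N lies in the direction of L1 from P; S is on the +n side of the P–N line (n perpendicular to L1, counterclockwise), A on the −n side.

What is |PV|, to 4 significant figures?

28.20

Tangency of A1 to both parallel lines with radius 5.3 puts S and A at P ± 5.3·n: S = (5.149, 1.255), A = (-5.149, -1.255). Equal radii place V and W the same way about N: V = N + 5.3·n = (11.71, -25.66), W = N − 5.3·n = (1.411, -28.17). Then |PV| = |V − P| = 28.20.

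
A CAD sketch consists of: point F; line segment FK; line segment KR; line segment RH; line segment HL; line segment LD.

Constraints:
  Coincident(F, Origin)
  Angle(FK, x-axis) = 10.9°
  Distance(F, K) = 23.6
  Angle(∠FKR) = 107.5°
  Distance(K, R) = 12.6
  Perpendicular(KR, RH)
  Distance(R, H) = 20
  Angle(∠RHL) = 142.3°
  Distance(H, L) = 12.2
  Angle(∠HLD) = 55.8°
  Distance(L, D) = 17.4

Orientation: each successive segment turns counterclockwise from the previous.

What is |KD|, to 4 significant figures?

13.12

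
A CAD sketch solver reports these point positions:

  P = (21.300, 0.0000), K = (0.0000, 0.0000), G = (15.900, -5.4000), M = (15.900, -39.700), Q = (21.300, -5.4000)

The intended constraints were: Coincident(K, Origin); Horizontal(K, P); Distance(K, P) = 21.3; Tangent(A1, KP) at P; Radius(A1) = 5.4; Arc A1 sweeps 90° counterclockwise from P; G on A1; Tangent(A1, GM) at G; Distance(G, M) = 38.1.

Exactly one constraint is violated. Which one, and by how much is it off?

Distance(G, M) = 38.1 — off by 3.80.

K = (0.00, 0.00) ✓; K.y = 0.00, P.y = 0.00 ✓; |KP| = 21.30 ✓; ∠(QP, PK) = 90.00° ✓; |QP| = 5.400 ✓; bearing(Q→G) − bearing(Q→P) = 90.00° ✓; |QG| = 5.400 ✓; ∠(QG, GM) = 90.00° ✓; |GM| = 34.30 ✗.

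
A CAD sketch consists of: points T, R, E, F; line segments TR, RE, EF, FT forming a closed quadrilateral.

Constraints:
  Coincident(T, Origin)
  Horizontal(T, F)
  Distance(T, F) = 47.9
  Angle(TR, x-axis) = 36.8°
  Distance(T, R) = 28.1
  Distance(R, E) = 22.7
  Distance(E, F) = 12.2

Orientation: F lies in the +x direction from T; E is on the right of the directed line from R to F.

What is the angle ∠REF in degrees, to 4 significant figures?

118.5°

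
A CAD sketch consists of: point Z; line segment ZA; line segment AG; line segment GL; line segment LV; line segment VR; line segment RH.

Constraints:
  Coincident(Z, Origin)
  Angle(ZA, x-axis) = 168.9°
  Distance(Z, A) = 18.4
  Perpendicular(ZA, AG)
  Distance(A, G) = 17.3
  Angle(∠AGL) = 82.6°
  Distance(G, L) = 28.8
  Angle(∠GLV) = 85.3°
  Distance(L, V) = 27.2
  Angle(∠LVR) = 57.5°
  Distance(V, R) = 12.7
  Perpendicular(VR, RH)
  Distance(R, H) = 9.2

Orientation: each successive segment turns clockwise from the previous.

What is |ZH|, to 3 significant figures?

3.10

Z is at the origin; ZA runs at 168.9° with length 18.4, so A = (-18.1, 3.54). The perpendicularity gives AG at right angles to ZA, so AG runs at 78.9°; with |AG| = 17.3, G = (-14.7, 20.5). ∠AGL = 82.6° gives GL at -18.5° from the x-axis; with |GL| = 28.8, L = (12.6, 11.4). ∠GLV = 85.3° gives LV at -113° from the x-axis; with |LV| = 27.2, V = (1.87, -13.6). ∠LVR = 57.5° gives VR at 124° from the x-axis; with |VR| = 12.7, R = (-5.29, -3.13). The perpendicularity gives RH at right angles to VR, so RH runs at 34.3°; with |RH| = 9.2, H = (2.31, 2.06). Then |ZH| = |H − Z| = 3.10.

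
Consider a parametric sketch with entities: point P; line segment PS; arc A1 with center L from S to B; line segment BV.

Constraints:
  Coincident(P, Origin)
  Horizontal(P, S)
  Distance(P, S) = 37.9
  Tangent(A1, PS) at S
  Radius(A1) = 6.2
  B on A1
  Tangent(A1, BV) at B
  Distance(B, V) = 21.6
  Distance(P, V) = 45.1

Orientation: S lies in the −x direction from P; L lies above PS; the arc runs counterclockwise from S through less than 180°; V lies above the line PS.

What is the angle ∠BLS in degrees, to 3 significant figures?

98.5°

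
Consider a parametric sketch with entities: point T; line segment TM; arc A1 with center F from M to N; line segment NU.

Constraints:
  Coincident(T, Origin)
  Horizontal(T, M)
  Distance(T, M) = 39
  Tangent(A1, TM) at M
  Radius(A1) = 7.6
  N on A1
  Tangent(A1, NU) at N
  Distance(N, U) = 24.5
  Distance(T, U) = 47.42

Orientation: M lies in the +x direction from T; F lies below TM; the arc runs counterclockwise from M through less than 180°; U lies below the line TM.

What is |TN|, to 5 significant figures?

32.569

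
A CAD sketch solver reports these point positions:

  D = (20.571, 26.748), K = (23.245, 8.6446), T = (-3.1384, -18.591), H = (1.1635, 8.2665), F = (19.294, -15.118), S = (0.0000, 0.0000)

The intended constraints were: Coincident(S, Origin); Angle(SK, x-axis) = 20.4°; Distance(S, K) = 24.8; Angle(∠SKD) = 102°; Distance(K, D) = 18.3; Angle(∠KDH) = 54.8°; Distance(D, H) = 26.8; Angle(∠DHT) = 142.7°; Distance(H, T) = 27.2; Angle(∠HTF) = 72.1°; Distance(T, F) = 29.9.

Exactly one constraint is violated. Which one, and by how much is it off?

Distance(T, F) = 29.9 — off by 7.20.

S = (0.00, 0.00) ✓; SK at 20.40° ✓; |SK| = 24.80 ✓; ∠SKD = 102.0° ✓; |KD| = 18.30 ✓; ∠KDH = 54.80° ✓; |DH| = 26.80 ✓; ∠DHT = 142.7° ✓; |HT| = 27.20 ✓; ∠HTF = 72.10° ✓; |TF| = 22.70 ✗.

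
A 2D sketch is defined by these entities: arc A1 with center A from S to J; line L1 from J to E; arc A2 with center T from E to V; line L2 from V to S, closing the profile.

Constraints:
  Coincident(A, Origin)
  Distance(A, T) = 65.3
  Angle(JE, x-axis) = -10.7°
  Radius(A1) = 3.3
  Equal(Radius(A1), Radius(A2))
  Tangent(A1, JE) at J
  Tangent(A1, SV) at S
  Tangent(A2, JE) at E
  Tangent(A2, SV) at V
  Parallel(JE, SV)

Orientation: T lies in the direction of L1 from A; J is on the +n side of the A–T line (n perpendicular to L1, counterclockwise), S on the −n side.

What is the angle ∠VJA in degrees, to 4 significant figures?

84.23°

The slot axis is L1's direction at -10.7°, so u = (cos -10.7°, sin -10.7°) = (0.9826, -0.1857) and n = (−sin -10.7°, cos -10.7°) = (0.1857, 0.9826). A is at the origin and T lies 65.3 along u from A, so T = 65.3·u = (64.16, -12.12). Tangency of A1 to both parallel lines with radius 3.3 puts J and S at A ± 3.3·n: J = (0.6127, 3.243), S = (-0.6127, -3.243). Equal radii place E and V the same way about T: E = T + 3.3·n = (64.78, -8.881), V = T − 3.3·n = (63.55, -15.37). Then cos ∠VJA = JV·JA / (|JV||JA|), giving 84.23°.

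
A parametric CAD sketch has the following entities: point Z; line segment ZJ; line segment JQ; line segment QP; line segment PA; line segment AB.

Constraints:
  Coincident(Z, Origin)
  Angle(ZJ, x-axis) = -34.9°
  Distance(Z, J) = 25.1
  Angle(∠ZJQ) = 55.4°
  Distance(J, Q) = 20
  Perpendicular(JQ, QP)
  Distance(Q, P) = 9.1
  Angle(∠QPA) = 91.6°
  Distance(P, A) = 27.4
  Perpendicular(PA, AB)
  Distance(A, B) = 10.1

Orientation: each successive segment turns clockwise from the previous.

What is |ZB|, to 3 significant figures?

30.3

Z is at the origin; ZJ runs at -34.9° with length 25.1, so J = (20.6, -14.4). ∠ZJQ = 55.4° gives JQ at -160° from the x-axis; with |JQ| = 20.0, Q = (1.85, -21.4). JQ is perpendicular to QP, so QP runs at 110°; with |QP| = 9.1, P = (-1.33, -12.8). ∠QPA = 91.6° gives PA at 22.1° from the x-axis; with |PA| = 27.4, A = (24.1, -2.53). PA ⟂ AB, so AB runs at -67.9°; with |AB| = 10.1, B = (27.9, -11.9). Then |ZB| = |B − Z| = 30.3.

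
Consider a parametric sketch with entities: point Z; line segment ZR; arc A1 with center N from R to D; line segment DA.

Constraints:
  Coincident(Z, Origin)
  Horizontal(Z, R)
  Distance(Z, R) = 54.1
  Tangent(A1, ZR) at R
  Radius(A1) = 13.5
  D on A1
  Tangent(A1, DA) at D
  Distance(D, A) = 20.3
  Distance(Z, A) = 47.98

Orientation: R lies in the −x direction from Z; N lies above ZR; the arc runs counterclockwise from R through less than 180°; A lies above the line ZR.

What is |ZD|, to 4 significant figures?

42.28

Z is at the origin; Z and R share the same y with |ZR| = 54.1 and R on the −x side, so R = (-54.10, 0.000). A1 meets ZR tangentially, so NR is at right angles to ZR, so N = R + (0, 13.5) = (-54.10, 13.50). Since ND ⟂ DA (tangency), |NA| = √(13.5² + 20.3²) = 24.38 regardless of where D sits on A1. So A lies on both circle(Z, 47.98) and circle(N, 24.38); the above-ZR intersection is A = (-36.85, 30.73). D is the foot of the tangent from A: D = (-40.87, 10.83).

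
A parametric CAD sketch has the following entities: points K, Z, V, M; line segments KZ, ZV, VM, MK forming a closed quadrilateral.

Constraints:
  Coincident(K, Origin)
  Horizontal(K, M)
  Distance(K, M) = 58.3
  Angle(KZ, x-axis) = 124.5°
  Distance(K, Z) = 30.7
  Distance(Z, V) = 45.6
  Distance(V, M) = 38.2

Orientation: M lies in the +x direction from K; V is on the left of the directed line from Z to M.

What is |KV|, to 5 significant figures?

36.682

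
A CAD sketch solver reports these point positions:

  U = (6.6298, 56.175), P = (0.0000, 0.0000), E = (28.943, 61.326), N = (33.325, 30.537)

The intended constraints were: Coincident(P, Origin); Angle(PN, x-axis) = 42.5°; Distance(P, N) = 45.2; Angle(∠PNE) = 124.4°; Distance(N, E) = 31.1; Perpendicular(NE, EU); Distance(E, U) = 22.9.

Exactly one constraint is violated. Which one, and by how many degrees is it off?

Perpendicular(NE, EU) — off by 4.90°.

P = (0.00, 0.00) ✓; PN at 42.50° ✓; |PN| = 45.20 ✓; ∠PNE = 124.4° ✓; |NE| = 31.10 ✓; ∠(NE, EU) = 94.90° ✗; |EU| = 22.90 ✓.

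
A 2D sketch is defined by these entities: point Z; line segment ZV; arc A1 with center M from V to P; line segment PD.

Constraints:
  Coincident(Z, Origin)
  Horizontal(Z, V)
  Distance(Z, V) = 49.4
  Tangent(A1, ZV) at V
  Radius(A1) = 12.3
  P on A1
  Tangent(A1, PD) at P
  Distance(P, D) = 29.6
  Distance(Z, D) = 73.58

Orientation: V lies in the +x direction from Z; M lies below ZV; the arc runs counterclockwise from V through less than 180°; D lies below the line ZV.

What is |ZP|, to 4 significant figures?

45.18

Z is at the origin; ZV is horizontal with |ZV| = 49.4 and V on the +x side, so V = (49.40, 0.000). A1 meets ZV tangentially, so MV is at right angles to ZV, so M = V + (0, -12.3) = (49.40, -12.30). Since MP ⟂ PD (tangency), |MD| = √(12.3² + 29.6²) = 32.05 regardless of where P sits on A1. So D lies on both circle(Z, 73.58) and circle(M, 32.05); the below-ZV intersection is D = (60.04, -42.54). P is the foot of the tangent from D: P = (40.25, -20.52).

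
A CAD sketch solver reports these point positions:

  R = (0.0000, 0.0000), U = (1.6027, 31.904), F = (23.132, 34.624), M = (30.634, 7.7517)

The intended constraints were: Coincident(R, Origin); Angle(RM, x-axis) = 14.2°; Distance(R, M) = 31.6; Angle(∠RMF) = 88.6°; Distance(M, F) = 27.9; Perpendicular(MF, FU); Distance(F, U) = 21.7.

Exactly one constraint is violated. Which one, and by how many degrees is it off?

Perpendicular(MF, FU) — off by 8.40°.

R = (0.00, 0.00) ✓; RM at 14.20° ✓; |RM| = 31.60 ✓; ∠RMF = 88.60° ✓; |MF| = 27.90 ✓; ∠(MF, FU) = 81.60° ✗; |FU| = 21.70 ✓.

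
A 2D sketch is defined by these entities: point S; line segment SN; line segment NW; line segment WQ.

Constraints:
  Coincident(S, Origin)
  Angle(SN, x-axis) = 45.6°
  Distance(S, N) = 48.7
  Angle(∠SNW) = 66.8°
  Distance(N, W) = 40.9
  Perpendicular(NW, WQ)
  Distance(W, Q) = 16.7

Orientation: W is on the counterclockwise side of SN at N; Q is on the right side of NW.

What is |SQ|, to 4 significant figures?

65.19

S is at the origin; SN runs at 45.6° with length 48.7, so N = 48.7·(cos 45.6°, sin 45.6°) = (34.07, 34.79). ∠SNW = 66.8°, so NW runs at 45.6° + (180° − 66.8°) = 158.8° from the x-axis; with |NW| = 40.9, W = N + 40.9·(cos 158.8°, sin 158.8°) = (-4.058, 49.59). The perpendicularity gives WQ at right angles to NW; with |WQ| = 16.7 on the right of NW, Q = W + 16.7·(0.3616, 0.9323) = (1.981, 65.16). Then |SQ| = |Q − S| = 65.19.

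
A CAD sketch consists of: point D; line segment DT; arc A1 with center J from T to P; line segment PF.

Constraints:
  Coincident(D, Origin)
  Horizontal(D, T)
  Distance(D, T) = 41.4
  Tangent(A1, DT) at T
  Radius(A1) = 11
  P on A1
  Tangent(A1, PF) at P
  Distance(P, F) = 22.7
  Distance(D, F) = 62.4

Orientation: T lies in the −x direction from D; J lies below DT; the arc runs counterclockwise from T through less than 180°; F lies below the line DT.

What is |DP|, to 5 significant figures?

53.525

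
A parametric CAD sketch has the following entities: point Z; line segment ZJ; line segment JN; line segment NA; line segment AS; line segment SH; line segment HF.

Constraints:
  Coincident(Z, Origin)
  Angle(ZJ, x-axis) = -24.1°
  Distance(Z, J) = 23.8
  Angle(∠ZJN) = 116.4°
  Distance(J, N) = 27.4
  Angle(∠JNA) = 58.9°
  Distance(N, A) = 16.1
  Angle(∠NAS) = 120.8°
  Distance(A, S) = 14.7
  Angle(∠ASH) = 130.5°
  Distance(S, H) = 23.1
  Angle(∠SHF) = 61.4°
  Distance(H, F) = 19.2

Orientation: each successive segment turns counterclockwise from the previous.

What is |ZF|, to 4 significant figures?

34.69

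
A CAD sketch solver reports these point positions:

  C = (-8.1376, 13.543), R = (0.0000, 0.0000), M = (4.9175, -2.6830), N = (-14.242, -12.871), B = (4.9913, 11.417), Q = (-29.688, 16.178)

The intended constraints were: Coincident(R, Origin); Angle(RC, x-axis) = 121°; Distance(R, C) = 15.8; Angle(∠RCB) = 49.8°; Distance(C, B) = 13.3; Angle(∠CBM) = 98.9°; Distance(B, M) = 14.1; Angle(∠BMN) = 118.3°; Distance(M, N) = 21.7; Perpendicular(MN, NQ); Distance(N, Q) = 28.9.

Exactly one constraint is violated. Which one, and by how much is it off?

Distance(N, Q) = 28.9 — off by 4.00.

R = (0.00, 0.00) ✓; RC at 121.0° ✓; |RC| = 15.80 ✓; ∠RCB = 49.80° ✓; |CB| = 13.30 ✓; ∠CBM = 98.90° ✓; |BM| = 14.10 ✓; ∠BMN = 118.3° ✓; |MN| = 21.70 ✓; ∠(MN, NQ) = 90.00° ✓; |NQ| = 32.90 ✗.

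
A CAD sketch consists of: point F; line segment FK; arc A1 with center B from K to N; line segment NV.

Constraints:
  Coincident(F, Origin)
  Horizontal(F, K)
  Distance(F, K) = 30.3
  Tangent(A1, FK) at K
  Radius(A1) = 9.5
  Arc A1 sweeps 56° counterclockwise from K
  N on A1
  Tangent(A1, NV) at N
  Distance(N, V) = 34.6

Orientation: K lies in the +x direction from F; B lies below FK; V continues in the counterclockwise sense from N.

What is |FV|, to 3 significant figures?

33.0

F is at the origin; F and K share the same y with |FK| = 30.3 and K on the +x side, so K = (30.3, 0.00). The tangent condition forces BK to be normal to FK, so B = K + (0, -9.5) = (30.3, -9.50). On A1, K sits at bearing 90° from B; a 56° counterclockwise sweep puts N at bearing 146°, so N = B + 9.5·(cos 146°, sin 146°) = (22.4, -4.19). The tangent condition forces BN to be normal to NV, so NV runs along (−sin 146°, cos 146°); with |NV| = 34.6, V = (3.08, -32.9). Then |FV| = |V − F| = 33.0.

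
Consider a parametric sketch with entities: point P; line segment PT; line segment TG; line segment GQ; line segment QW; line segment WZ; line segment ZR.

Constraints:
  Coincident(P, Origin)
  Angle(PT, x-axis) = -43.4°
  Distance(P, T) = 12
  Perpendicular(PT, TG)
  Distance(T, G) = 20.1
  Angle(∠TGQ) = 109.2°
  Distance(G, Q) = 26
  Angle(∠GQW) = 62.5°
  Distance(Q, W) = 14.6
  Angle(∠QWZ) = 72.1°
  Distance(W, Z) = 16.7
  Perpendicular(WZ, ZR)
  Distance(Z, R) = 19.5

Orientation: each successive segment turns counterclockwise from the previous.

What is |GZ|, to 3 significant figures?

7.61

P is at the origin; PT runs at -43.4° with length 12.0, so T = (8.72, -8.25). The perpendicularity gives TG at right angles to PT, so TG runs at 46.6°; with |TG| = 20.1, G = (22.5, 6.36). ∠TGQ = 109.2° gives GQ at 117° from the x-axis; with |GQ| = 26.0, Q = (10.6, 29.4). ∠GQW = 62.5° gives QW at -125° from the x-axis; with |QW| = 14.6, W = (2.17, 17.5). ∠QWZ = 72.1° gives WZ at -17.2° from the x-axis; with |WZ| = 16.7, Z = (18.1, 12.6). Then |GZ| = |Z − G| = 7.61.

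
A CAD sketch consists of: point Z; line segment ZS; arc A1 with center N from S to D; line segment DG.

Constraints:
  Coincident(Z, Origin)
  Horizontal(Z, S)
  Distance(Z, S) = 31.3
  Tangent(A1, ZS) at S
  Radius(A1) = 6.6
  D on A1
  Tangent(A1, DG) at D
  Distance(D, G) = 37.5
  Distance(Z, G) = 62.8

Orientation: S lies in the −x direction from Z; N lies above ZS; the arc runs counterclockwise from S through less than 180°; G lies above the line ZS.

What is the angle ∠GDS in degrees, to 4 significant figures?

117.4°

Z is at the origin; ZS is horizontal with |ZS| = 31.3 and S on the −x side, so S = (-31.30, 0.000). Tangency of A1 to ZS means the radius NS is perpendicular to ZS, so N = S + (0, 6.6) = (-31.30, 6.600). Since ND ⟂ DG (tangency), |NG| = √(6.6² + 37.5²) = 38.08 regardless of where D sits on A1. So G lies on both circle(Z, 62.8) and circle(N, 38.08); the above-ZS intersection is G = (-47.53, 41.04). D is the foot of the tangent from G: D = (-25.91, 10.41).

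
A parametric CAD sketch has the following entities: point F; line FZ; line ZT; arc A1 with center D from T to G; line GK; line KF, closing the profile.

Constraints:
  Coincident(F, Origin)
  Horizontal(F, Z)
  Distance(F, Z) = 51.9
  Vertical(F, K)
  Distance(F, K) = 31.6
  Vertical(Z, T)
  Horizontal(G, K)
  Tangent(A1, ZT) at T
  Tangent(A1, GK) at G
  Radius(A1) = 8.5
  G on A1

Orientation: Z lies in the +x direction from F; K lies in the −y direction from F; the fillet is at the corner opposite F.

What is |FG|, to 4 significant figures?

53.69

F is at the origin; FZ is horizontal with |FZ| = 51.9 and Z on the +x side, so Z = (51.90, 0.000). FK is vertical with |FK| = 31.6 and K on the −y side, so K = (0.000, -31.60). The virtual corner opposite F is at (51.90, -31.60). Tangency of A1 to ZT means the radius DT is perpendicular to ZT and tangency of A1 to GK means the radius DG is perpendicular to GK, with radius 8.5, so the center D sits 8.5 in from both sides at D = (43.40, -23.10). That places the tangent points at T = (51.90, -23.10) on ZT and G = (43.40, -31.60) on GK. Then |FG| = |G − F| = 53.69.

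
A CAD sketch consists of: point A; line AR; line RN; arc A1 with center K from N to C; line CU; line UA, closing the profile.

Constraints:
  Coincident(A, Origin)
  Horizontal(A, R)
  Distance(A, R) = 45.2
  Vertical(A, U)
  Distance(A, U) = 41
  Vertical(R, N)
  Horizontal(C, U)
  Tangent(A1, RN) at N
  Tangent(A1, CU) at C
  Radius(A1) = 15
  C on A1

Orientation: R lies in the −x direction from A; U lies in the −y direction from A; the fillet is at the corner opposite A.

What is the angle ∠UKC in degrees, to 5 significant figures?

63.587°

A is at the origin; A and R share the same y with |AR| = 45.2 and R on the −x side, so R = (-45.200, 0.0000). A and U share the same x with |AU| = 41.0 and U on the −y side, so U = (0.0000, -41.000). The virtual corner opposite A is at (-45.200, -41.000). A1 meets RN tangentially, so KN is at right angles to RN and tangency of A1 to CU means the radius KC is perpendicular to CU, with radius 15.0, so the center K sits 15.0 in from both sides at K = (-30.200, -26.000). That places the tangent points at N = (-45.200, -26.000) on RN and C = (-30.200, -41.000) on CU. Then cos ∠UKC = KU·KC / (|KU||KC|), giving 63.587°.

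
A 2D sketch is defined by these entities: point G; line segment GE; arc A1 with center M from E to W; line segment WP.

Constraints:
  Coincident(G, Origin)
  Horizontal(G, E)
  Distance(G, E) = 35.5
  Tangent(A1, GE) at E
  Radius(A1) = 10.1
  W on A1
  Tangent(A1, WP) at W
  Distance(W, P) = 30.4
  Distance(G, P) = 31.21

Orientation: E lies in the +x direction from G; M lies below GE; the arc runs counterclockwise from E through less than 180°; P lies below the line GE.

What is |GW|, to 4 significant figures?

27.51

G is at the origin; GE is horizontal with |GE| = 35.5 and E on the +x side, so E = (35.50, 0.000). A1 meets GE tangentially, so ME is at right angles to GE, so M = E + (0, -10.1) = (35.50, -10.10). Since MW ⟂ WP (tangency), |MP| = √(10.1² + 30.4²) = 32.03 regardless of where W sits on A1. So P lies on both circle(G, 31.21) and circle(M, 32.03); the below-GE intersection is P = (10.05, -29.55). W is the foot of the tangent from P: W = (27.15, -4.417).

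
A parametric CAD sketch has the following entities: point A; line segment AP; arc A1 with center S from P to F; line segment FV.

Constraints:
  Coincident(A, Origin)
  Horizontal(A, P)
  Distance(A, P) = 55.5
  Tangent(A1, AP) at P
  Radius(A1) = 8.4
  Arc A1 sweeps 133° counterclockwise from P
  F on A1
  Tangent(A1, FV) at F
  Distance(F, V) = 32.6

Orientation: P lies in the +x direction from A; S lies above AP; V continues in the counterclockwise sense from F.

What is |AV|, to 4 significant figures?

54.73

A is at the origin; AP is horizontal with |AP| = 55.5 and P on the +x side, so P = (55.50, 0.000). Tangency of A1 to AP means the radius SP is perpendicular to AP, so S = P + (0, 8.4) = (55.50, 8.400). On A1, P sits at bearing -90° from S; a 133° counterclockwise sweep puts F at bearing 43°, so F = S + 8.4·(cos 43°, sin 43°) = (61.64, 14.13). Tangency of A1 to FV means the radius SF is perpendicular to FV, so FV runs along (−sin 43°, cos 43°); with |FV| = 32.6, V = (39.41, 37.97). Then |AV| = |V − A| = 54.73.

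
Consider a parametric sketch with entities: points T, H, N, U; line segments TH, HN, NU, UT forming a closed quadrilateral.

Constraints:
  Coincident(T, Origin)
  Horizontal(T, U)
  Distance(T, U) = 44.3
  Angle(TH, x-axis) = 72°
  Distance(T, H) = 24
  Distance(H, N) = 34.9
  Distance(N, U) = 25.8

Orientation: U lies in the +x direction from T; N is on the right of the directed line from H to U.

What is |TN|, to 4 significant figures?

22.50

T is at the origin; TU is horizontal with |TU| = 44.3 and U in +x, so U = (44.3, 0). TH runs at 72.0° with |TH| = 24.0, so H = (7.416, 22.83). N is determined by |HN| = 34.9 and |NU| = 25.8 together: it lies at the intersection of circle(H, 34.9) and circle(U, 25.8). With |HU| = 43.38, the foot of the radical line on HU is 28.05 from H and the perpendicular offset is √(34.9² − 28.05²) = 20.76. Taking the right-of-HU solution: N = (20.35, -9.590).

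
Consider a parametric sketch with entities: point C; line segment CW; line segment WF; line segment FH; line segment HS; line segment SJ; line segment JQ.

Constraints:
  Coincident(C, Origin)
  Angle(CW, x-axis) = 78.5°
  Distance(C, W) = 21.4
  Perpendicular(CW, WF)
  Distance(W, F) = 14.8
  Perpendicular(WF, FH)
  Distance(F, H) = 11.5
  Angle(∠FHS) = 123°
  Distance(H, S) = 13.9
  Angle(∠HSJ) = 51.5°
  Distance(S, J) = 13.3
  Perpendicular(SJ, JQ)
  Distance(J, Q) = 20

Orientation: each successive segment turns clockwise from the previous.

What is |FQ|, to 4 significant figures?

12.28

C is at the origin; CW runs at 78.5° with length 21.4, so W = (4.266, 20.97). The perpendicularity gives WF at right angles to CW, so WF runs at -11.50°; with |WF| = 14.8, F = (18.77, 18.02). WF ⟂ FH, so FH runs at -101.5°; with |FH| = 11.5, H = (16.48, 6.751). ∠FHS = 123.0° gives HS at -158.5° from the x-axis; with |HS| = 13.9, S = (3.544, 1.656). ∠HSJ = 51.5° gives SJ at 73.00° from the x-axis; with |SJ| = 13.3, J = (7.432, 14.38). The perpendicularity gives JQ at right angles to SJ, so JQ runs at -17.00°; with |JQ| = 20.0, Q = (26.56, 8.528). Then |FQ| = |Q − F| = 12.28.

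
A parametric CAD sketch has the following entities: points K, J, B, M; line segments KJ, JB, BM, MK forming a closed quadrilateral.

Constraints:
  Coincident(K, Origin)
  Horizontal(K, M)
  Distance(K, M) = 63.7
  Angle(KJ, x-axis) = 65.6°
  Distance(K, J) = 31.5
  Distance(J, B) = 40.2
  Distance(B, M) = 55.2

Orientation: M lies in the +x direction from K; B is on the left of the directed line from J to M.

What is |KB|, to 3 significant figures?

69.3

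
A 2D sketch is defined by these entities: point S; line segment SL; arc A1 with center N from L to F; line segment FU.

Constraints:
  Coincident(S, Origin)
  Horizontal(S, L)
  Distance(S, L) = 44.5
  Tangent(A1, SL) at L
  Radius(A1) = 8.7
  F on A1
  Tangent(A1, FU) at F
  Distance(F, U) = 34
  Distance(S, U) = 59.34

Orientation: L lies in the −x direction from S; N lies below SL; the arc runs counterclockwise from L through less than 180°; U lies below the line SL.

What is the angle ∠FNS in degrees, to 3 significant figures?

170°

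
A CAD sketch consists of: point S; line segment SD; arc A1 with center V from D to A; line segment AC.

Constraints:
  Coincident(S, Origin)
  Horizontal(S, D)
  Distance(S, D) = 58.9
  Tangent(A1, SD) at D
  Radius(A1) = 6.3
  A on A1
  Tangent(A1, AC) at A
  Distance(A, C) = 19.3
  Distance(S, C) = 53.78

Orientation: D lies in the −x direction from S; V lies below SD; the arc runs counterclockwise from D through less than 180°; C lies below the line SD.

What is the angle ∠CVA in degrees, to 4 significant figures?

71.92°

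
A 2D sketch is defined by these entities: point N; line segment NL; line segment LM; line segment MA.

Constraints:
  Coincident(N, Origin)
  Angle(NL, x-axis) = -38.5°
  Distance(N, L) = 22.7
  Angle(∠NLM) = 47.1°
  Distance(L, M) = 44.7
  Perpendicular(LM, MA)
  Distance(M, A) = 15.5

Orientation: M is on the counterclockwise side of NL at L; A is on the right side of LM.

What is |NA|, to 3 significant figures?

43.4

N is at the origin; NL runs at -38.5° with length 22.7, so L = 22.7·(cos -38.5°, sin -38.5°) = (17.8, -14.1). ∠NLM = 47.1°, so LM runs at -38.5° + (180° − 47.1°) = 94.4° from the x-axis; with |LM| = 44.7, M = L + 44.7·(cos 94.4°, sin 94.4°) = (14.3, 30.4). LM is perpendicular to MA; with |MA| = 15.5 on the right of LM, A = M + 15.5·(0.997, 0.0767) = (29.8, 31.6). Then |NA| = |A − N| = 43.4.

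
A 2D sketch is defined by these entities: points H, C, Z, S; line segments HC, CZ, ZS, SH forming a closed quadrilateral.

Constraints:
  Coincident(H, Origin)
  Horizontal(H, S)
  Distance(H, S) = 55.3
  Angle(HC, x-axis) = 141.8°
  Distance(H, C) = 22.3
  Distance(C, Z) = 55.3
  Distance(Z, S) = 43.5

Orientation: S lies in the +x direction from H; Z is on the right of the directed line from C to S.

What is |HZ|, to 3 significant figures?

33.4

Checks: |CZ| = 55.30 ✓; |ZS| = 43.50 ✓.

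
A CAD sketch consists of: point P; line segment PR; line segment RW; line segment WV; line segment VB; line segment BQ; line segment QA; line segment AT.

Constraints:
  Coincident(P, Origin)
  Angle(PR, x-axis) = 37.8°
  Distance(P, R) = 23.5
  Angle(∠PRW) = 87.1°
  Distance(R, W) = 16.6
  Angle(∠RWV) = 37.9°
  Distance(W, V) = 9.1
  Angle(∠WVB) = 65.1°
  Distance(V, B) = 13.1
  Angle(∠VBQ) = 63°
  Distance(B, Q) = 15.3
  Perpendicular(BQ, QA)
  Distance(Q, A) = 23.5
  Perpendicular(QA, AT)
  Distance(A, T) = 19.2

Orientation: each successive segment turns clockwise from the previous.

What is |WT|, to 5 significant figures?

24.488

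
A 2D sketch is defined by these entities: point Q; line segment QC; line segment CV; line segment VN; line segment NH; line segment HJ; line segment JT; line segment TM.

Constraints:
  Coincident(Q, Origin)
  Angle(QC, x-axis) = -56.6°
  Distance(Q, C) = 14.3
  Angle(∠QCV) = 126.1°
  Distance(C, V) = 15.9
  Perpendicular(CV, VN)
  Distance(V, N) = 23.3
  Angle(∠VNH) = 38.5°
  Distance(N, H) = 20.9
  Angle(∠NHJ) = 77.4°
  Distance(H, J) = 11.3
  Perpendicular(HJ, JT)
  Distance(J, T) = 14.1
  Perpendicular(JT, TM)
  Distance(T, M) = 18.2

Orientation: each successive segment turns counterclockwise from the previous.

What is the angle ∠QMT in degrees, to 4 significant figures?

109.6°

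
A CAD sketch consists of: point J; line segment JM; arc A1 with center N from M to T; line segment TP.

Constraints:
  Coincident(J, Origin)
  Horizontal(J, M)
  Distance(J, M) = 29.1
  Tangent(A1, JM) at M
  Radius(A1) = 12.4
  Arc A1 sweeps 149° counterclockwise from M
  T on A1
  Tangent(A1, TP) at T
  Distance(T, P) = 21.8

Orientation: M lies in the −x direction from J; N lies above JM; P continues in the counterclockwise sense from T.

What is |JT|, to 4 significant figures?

32.35

J is at the origin; J and M share the same y with |JM| = 29.1 and M on the −x side, so M = (-29.10, 0.000). Tangency of A1 to JM means the radius NM is perpendicular to JM, so N = M + (0, 12.4) = (-29.10, 12.40). On A1, M sits at bearing -90° from N; a 149° counterclockwise sweep puts T at bearing 59°, so T = N + 12.4·(cos 59°, sin 59°) = (-22.71, 23.03). Then |JT| = |T − J| = 32.35.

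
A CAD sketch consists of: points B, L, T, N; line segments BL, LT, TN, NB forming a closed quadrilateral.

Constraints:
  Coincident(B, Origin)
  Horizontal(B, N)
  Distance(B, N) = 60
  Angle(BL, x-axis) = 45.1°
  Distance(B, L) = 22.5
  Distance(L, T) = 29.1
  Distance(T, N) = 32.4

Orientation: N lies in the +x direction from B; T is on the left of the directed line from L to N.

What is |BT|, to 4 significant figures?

50.67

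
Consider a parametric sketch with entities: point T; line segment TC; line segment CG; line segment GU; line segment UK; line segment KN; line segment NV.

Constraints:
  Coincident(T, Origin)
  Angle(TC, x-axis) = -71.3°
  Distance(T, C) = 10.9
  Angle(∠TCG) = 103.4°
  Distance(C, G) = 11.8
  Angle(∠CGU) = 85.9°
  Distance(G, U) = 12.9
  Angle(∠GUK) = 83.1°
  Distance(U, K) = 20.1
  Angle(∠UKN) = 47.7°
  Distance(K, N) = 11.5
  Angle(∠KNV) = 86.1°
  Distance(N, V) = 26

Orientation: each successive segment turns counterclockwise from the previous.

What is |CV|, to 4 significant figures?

28.03

T is at the origin; TC runs at -71.3° with length 10.9, so C = (3.495, -10.32). ∠TCG = 103.4° gives CG at 5.300° from the x-axis; with |CG| = 11.8, G = (15.24, -9.235). ∠CGU = 85.9° gives GU at 99.40° from the x-axis; with |GU| = 12.9, U = (13.14, 3.492). ∠GUK = 83.1° gives UK at -163.7° from the x-axis; with |UK| = 20.1, K = (-6.155, -2.149). ∠UKN = 47.7° gives KN at -31.40° from the x-axis; with |KN| = 11.5, N = (3.661, -8.141). ∠KNV = 86.1° gives NV at 62.50° from the x-axis; with |NV| = 26.0, V = (15.67, 14.92). Then |CV| = |V − C| = 28.03.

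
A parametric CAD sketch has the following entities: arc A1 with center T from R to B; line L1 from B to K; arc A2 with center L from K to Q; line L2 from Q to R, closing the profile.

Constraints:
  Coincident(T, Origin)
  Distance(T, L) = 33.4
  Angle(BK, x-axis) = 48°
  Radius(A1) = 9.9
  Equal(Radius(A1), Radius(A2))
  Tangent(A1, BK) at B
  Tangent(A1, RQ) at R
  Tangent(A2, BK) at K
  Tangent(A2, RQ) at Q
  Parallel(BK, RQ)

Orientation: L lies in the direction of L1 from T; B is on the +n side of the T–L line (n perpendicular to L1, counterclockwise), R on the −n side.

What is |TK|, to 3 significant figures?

34.8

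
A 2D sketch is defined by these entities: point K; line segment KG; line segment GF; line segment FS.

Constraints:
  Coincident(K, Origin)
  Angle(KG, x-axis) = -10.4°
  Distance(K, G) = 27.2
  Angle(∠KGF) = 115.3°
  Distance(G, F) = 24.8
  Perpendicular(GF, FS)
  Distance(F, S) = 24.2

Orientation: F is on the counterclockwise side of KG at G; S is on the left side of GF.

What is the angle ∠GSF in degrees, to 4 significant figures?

45.70°

K is at the origin; KG runs at -10.4° with length 27.2, so G = 27.2·(cos -10.4°, sin -10.4°) = (26.75, -4.910). ∠KGF = 115.3°, so GF runs at -10.4° + (180° − 115.3°) = 54.30° from the x-axis; with |GF| = 24.8, F = G + 24.8·(cos 54.30°, sin 54.30°) = (41.22, 15.23). The perpendicularity gives FS at right angles to GF; with |FS| = 24.2 on the left of GF, S = F + 24.2·(-0.8121, 0.5835) = (21.57, 29.35). Then cos ∠GSF = SG·SF / (|SG||SF|), giving 45.70°.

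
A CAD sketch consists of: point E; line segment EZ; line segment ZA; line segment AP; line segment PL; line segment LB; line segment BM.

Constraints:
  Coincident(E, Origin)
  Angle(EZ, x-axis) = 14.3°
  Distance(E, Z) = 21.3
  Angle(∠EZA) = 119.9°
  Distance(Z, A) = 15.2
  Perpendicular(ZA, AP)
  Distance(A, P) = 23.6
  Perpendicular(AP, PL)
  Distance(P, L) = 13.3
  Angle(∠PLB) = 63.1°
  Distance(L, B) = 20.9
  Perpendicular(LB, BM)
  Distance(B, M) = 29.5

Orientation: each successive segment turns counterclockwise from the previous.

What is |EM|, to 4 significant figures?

48.28

E is at the origin; EZ runs at 14.3° with length 21.3, so Z = (20.64, 5.261). ∠EZA = 119.9° gives ZA at 74.40° from the x-axis; with |ZA| = 15.2, A = (24.73, 19.90). The perpendicularity gives AP at right angles to ZA, so AP runs at 164.4°; with |AP| = 23.6, P = (1.997, 26.25). AP is perpendicular to PL, so PL runs at -105.6°; with |PL| = 13.3, L = (-1.580, 13.44). ∠PLB = 63.1° gives LB at 11.30° from the x-axis; with |LB| = 20.9, B = (18.92, 17.53). LB ⟂ BM, so BM runs at 101.3°; with |BM| = 29.5, M = (13.13, 46.46). Then |EM| = |M − E| = 48.28.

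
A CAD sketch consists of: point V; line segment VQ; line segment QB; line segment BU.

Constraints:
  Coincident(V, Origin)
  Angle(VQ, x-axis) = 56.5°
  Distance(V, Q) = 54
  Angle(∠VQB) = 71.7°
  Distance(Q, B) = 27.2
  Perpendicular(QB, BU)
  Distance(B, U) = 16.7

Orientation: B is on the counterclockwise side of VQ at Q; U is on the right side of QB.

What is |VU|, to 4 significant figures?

68.74

V is at the origin; VQ runs at 56.5° with length 54.0, so Q = 54.0·(cos 56.5°, sin 56.5°) = (29.80, 45.03). ∠VQB = 71.7°, so QB runs at 56.5° + (180° − 71.7°) = 164.8° from the x-axis; with |QB| = 27.2, B = Q + 27.2·(cos 164.8°, sin 164.8°) = (3.556, 52.16). QB is perpendicular to BU; with |BU| = 16.7 on the right of QB, U = B + 16.7·(0.2622, 0.9650) = (7.935, 68.28). Then |VU| = |U − V| = 68.74.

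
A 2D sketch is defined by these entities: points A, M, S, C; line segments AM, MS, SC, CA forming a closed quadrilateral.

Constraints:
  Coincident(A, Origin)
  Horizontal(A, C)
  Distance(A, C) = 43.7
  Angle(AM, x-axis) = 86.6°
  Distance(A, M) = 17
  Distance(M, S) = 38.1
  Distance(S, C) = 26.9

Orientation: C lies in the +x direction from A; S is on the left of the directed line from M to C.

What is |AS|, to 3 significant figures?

46.2

A is at the origin; AC is horizontal with |AC| = 43.7 and C in +x, so C = (43.7, 0). AM runs at 86.6° with |AM| = 17.0, so M = (1.01, 17.0). S is determined by |MS| = 38.1 and |SC| = 26.9 together: it lies at the intersection of circle(M, 38.1) and circle(C, 26.9). With |MC| = 45.9, the foot of the radical line on MC is 30.9 from M and the perpendicular offset is √(38.1² − 30.9²) = 22.3. Taking the left-of-MC solution: S = (38.0, 26.3).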